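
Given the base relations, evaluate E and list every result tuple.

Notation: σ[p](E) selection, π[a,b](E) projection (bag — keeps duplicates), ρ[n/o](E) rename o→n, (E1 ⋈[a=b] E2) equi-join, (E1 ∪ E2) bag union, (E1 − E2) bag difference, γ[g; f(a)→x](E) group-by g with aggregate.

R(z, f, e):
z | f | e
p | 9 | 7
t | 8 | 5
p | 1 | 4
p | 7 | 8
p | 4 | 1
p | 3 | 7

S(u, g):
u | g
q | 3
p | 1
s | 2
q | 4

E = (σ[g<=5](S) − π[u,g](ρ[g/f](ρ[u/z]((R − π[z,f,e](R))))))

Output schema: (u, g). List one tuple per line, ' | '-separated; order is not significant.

Stepwise |·|:
  S → 4
  σ[g<=5](S) → 4
  R → 6
  R → 6
  π[z,f,e](R) → 6
  (R − π[z,f,e](R)) → 0
  ρ[u/z]((R − π[z,f,e](R))) → 0
  ρ[g/f](ρ[u/z]((R − π[z,f,e](R)))) → 0
  π[u,g](ρ[g/f](ρ[u/z]((R − π[z,f,e](R))))) → 0
  (σ[g<=5](S) − π[u,g](ρ[g/f](ρ[u/z]((R − π[z,f,e](R)))))) → 4

== RESULT ==
u | g
p | 1
q | 3
q | 4
s | 2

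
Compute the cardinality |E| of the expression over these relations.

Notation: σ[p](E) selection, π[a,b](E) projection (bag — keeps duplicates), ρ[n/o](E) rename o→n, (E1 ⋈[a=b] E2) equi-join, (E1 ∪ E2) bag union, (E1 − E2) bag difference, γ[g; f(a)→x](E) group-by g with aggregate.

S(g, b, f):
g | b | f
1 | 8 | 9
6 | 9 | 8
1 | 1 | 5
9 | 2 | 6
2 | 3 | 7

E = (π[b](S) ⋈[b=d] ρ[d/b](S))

Subexpression sizes:
  S → 5
  π[b](S) → 5
  S → 5
  ρ[d/b](S) → 5
  (π[b](S) ⋈[b=d] ρ[d/b](S)) → 5

|E| = 5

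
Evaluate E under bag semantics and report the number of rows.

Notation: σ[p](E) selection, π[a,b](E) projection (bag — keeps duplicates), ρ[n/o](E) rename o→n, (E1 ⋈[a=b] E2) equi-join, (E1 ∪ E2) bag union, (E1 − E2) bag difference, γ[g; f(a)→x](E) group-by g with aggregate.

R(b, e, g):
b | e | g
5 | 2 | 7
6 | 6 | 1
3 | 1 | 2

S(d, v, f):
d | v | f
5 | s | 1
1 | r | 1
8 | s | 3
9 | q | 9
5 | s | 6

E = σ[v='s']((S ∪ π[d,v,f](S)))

Subexpression sizes:
  S → 5
  S → 5
  π[d,v,f](S) → 5
  (S ∪ π[d,v,f](S)) → 10
  σ[v='s']((S ∪ π[d,v,f](S))) → 6

|E| = 6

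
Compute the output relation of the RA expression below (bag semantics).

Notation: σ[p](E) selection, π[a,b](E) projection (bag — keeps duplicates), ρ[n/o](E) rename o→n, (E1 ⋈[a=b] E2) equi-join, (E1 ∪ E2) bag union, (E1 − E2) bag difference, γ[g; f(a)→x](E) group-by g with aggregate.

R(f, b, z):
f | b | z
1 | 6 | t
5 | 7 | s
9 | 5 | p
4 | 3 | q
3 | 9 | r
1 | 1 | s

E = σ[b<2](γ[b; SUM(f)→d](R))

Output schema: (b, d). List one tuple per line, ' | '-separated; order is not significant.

Per-node cardinality:
  R → 6
  γ[b; SUM(f)→d](R) → 6
  σ[b<2](γ[b; SUM(f)→d](R)) → 1

== RESULT ==
b | d
1 | 1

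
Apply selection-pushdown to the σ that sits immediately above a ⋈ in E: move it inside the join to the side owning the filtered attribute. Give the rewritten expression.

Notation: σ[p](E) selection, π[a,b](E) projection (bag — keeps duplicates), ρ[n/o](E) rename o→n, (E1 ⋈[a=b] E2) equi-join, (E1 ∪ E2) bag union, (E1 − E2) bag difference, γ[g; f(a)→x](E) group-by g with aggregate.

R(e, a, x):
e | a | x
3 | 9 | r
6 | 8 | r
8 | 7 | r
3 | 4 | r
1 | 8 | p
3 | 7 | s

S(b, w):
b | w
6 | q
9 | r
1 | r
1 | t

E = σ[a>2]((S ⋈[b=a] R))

σ filters on a, owned by the right side.
E' = (S ⋈[b=a] σ[a>2](R))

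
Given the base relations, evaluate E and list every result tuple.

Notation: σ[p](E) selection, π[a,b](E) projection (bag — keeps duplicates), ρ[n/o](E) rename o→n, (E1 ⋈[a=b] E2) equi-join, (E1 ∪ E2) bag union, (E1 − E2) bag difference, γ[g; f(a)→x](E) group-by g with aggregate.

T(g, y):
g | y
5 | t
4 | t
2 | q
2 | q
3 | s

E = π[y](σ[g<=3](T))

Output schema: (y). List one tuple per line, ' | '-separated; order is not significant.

Subexpression sizes:
  T → 5
  σ[g<=3](T) → 3
  π[y](σ[g<=3](T)) → 3

== RESULT ==
y
q
q
s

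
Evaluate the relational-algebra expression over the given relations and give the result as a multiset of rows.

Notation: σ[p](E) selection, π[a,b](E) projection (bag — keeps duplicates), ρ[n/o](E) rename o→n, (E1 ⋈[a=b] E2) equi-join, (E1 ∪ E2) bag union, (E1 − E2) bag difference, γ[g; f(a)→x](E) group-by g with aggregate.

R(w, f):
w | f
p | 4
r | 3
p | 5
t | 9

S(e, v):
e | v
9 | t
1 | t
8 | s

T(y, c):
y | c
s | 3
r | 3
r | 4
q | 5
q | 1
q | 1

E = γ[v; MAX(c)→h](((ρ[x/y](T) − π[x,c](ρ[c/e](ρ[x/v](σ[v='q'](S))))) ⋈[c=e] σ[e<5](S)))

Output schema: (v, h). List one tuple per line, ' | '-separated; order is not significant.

Stepwise |·|:
  T → 6
  ρ[x/y](T) → 6
  S → 3
  σ[v='q'](S) → 0
  ρ[x/v](σ[v='q'](S)) → 0
  ρ[c/e](ρ[x/v](σ[v='q'](S))) → 0
  π[x,c](ρ[c/e](ρ[x/v](σ[v='q'](S)))) → 0
  (ρ[x/y](T) − π[x,c](ρ[c/e](ρ[x/v](σ[v='q'](S))))) → 6
  S → 3
  σ[e<5](S) → 1
  ((ρ[x/y](T) − π[x,c](ρ[c/e](ρ[x/v](σ[v='q'](S))))) ⋈[c=e] σ[e<5](S)) → 2
  γ[v; MAX(c)→h](((ρ[x/y](T) − π[x,c](ρ[c/e](ρ[x/v](σ[v='q'](S))))) ⋈[c=e] σ[e<5](S))) → 1

== RESULT ==
v | h
t | 1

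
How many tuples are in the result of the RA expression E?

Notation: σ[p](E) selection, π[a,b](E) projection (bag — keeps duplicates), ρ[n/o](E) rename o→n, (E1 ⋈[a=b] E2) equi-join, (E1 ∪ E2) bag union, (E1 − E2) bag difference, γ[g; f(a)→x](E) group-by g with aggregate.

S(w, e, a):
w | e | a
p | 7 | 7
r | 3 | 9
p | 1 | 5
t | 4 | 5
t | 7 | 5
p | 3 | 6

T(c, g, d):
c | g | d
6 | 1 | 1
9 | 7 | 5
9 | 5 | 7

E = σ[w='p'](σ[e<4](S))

Stepwise |·|:
  S → 6
  σ[e<4](S) → 3
  σ[w='p'](σ[e<4](S)) → 2

|E| = 2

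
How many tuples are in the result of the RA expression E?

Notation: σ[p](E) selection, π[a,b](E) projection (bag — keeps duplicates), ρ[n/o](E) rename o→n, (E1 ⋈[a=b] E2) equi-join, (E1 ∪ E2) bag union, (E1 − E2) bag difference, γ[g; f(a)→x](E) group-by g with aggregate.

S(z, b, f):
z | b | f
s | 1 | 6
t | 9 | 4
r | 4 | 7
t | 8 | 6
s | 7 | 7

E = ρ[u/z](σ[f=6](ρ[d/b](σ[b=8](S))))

Row counts bottom-up:
  S → 5
  σ[b=8](S) → 1
  ρ[d/b](σ[b=8](S)) → 1
  σ[f=6](ρ[d/b](σ[b=8](S))) → 1
  ρ[u/z](σ[f=6](ρ[d/b](σ[b=8](S)))) → 1

|E| = 1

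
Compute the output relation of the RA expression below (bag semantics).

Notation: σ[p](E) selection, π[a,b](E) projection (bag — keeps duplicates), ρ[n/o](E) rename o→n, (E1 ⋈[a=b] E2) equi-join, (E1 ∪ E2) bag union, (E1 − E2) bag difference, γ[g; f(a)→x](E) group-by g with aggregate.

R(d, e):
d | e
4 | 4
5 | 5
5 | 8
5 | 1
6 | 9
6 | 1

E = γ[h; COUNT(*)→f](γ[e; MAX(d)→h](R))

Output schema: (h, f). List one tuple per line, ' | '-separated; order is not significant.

Row counts bottom-up:
  R → 6
  γ[e; MAX(d)→h](R) → 5
  γ[h; COUNT(*)→f](γ[e; MAX(d)→h](R)) → 3

== RESULT ==
h | f
4 | 1
5 | 2
6 | 2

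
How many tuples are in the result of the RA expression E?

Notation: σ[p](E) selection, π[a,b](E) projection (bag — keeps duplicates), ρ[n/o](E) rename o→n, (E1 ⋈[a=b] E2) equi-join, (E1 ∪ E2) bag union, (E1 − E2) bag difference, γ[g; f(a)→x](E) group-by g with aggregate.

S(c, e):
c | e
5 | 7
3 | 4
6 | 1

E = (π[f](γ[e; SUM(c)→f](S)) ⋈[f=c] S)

Stepwise |·|:
  S → 3
  γ[e; SUM(c)→f](S) → 3
  π[f](γ[e; SUM(c)→f](S)) → 3
  S → 3
  (π[f](γ[e; SUM(c)→f](S)) ⋈[f=c] S) → 3

|E| = 3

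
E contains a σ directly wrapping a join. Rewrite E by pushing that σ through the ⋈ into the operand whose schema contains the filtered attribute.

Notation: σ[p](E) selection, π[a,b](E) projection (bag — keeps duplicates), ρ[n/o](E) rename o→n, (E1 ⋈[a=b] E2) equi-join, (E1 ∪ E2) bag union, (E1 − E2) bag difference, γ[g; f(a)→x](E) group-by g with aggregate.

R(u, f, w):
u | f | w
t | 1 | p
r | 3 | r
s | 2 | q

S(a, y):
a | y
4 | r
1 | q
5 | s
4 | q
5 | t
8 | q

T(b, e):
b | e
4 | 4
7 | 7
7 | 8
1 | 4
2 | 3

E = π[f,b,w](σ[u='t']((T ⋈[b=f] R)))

σ filters on u, owned by the right side.
E' = π[f,b,w]((T ⋈[b=f] σ[u='t'](R)))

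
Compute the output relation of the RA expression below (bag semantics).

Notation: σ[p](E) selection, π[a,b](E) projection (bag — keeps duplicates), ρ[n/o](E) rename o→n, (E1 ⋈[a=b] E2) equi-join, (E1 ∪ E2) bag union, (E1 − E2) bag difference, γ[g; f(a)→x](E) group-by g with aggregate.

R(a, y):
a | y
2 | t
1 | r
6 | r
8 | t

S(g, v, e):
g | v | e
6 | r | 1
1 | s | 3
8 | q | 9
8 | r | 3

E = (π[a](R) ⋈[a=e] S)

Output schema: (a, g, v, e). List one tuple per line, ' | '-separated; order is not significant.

Per-node cardinality:
  R → 4
  π[a](R) → 4
  S → 4
  (π[a](R) ⋈[a=e] S) → 1

== RESULT ==
a | g | v | e
1 | 6 | r | 1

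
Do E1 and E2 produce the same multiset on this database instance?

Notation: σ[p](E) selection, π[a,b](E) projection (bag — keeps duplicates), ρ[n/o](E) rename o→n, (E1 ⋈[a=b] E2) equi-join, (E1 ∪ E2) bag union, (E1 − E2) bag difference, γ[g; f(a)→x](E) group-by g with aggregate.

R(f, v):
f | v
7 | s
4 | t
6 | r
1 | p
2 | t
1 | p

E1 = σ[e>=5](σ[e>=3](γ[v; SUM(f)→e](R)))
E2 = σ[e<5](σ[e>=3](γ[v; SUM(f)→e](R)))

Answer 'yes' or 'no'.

E1 stepwise |·|:
  R → 6
  γ[v; SUM(f)→e](R) → 4
  σ[e>=3](γ[v; SUM(f)→e](R)) → 3
  σ[e>=5](σ[e>=3](γ[v; SUM(f)→e](R))) → 3
E2 stepwise |·|:
  R → 6
  γ[v; SUM(f)→e](R) → 4
  σ[e>=3](γ[v; SUM(f)→e](R)) → 3
  σ[e<5](σ[e>=3](γ[v; SUM(f)→e](R))) → 0

E1 result:
v | e
r | 6
s | 7
t | 6
E2 result:
v | e
(0 rows)
Witness: ('t', 6) appears 1× in E1 but 0× in E2.

no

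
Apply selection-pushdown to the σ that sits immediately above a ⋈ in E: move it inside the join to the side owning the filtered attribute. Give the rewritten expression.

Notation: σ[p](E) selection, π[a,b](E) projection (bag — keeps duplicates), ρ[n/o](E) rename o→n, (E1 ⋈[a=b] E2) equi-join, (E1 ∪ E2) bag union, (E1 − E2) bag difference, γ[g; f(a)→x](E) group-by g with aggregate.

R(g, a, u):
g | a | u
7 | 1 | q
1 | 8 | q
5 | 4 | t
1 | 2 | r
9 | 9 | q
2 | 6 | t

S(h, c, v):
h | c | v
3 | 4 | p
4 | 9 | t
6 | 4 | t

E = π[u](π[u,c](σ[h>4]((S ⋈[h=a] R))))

σ filters on h, owned by the left side.
E' = π[u](π[u,c]((σ[h>4](S) ⋈[h=a] R)))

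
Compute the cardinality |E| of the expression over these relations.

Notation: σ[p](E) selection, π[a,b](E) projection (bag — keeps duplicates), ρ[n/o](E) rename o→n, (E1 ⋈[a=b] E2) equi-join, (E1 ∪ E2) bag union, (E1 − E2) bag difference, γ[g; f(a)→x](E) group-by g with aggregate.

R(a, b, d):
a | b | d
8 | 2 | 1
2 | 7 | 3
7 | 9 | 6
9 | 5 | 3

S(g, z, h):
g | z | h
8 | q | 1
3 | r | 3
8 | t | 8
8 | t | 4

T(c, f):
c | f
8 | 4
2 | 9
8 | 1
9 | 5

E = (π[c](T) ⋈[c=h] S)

Subexpression sizes:
  T → 4
  π[c](T) → 4
  S → 4
  (π[c](T) ⋈[c=h] S) → 2

|E| = 2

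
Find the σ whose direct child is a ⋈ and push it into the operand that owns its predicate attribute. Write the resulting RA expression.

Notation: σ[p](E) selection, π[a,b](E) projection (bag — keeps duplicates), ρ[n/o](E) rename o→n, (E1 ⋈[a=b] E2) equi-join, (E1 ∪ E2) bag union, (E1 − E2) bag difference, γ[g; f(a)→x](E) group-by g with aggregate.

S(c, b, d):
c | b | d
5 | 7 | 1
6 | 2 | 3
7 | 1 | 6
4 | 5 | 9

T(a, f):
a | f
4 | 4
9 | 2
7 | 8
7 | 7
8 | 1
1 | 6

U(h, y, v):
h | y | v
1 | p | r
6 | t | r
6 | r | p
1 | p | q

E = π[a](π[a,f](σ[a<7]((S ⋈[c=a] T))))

σ filters on a, owned by the right side.
E' = π[a](π[a,f]((S ⋈[c=a] σ[a<7](T))))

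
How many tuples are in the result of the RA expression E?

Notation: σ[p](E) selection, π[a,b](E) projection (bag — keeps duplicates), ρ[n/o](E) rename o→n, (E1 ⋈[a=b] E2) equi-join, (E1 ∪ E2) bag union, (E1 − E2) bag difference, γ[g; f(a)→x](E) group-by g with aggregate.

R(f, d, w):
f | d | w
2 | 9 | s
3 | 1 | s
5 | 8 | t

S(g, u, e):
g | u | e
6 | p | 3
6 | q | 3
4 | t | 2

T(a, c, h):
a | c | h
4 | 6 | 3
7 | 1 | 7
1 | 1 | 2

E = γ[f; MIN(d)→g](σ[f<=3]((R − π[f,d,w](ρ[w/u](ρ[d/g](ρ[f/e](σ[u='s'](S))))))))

Subexpression sizes:
  R → 3
  S → 3
  σ[u='s'](S) → 0
  ρ[f/e](σ[u='s'](S)) → 0
  ρ[d/g](ρ[f/e](σ[u='s'](S))) → 0
  ρ[w/u](ρ[d/g](ρ[f/e](σ[u='s'](S)))) → 0
  π[f,d,w](ρ[w/u](ρ[d/g](ρ[f/e](σ[u='s'](S))))) → 0
  (R − π[f,d,w](ρ[w/u](ρ[d/g](ρ[f/e](σ[u='s'](S)))))) → 3
  σ[f<=3]((R − π[f,d,w](ρ[w/u](ρ[d/g](ρ[f/e](σ[u='s'](S))))))) → 2
  γ[f; MIN(d)→g](σ[f<=3]((R − π[f,d,w](ρ[w/u](ρ[d/g](ρ[f/e](σ[u='s'](S)))))))) → 2

|E| = 2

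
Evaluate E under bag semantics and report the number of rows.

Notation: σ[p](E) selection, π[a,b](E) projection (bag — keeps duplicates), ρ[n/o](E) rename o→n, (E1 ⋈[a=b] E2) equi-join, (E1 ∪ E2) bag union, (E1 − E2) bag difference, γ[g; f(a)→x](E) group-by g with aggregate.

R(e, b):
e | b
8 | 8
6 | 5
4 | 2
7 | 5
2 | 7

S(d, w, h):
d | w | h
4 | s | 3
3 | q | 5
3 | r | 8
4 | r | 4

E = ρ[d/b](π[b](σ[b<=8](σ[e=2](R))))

Per-node cardinality:
  R → 5
  σ[e=2](R) → 1
  σ[b<=8](σ[e=2](R)) → 1
  π[b](σ[b<=8](σ[e=2](R))) → 1
  ρ[d/b](π[b](σ[b<=8](σ[e=2](R)))) → 1

|E| = 1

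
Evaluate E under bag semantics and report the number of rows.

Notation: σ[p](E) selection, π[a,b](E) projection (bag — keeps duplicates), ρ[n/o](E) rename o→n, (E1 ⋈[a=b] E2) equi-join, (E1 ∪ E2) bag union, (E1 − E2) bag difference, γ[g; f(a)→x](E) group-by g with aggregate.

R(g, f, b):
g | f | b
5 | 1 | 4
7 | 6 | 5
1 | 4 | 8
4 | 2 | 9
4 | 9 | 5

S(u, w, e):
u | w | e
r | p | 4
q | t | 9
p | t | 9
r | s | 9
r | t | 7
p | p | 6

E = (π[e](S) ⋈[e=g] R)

Subexpression sizes:
  S → 6
  π[e](S) → 6
  R → 5
  (π[e](S) ⋈[e=g] R) → 3

|E| = 3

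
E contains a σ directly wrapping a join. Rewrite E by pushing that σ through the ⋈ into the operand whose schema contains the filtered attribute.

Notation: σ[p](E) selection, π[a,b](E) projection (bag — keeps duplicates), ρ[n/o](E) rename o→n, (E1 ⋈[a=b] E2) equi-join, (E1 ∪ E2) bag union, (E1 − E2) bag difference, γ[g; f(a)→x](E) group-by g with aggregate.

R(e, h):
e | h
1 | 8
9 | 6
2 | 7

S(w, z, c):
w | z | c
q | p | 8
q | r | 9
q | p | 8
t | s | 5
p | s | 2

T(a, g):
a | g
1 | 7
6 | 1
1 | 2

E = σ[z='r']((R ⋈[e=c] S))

σ filters on z, owned by the right side.
E' = (R ⋈[e=c] σ[z='r'](S))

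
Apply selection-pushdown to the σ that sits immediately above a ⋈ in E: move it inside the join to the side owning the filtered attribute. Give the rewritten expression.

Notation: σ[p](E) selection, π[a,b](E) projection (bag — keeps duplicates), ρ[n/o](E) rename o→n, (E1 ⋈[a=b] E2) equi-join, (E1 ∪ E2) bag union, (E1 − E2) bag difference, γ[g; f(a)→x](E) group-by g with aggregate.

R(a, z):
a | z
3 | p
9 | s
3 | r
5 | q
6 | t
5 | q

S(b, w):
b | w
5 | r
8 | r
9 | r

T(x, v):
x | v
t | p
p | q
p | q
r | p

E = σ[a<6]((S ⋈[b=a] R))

σ filters on a, owned by the right side.
E' = (S ⋈[b=a] σ[a<6](R))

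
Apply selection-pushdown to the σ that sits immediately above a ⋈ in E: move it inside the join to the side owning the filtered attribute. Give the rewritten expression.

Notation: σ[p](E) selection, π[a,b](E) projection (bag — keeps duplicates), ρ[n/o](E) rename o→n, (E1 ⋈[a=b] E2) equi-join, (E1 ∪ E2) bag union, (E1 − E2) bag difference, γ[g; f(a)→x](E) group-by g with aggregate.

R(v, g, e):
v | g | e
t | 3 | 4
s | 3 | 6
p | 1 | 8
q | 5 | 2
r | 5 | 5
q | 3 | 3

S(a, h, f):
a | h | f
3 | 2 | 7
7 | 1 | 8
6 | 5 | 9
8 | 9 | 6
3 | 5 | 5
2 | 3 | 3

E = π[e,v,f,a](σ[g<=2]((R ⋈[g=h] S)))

σ filters on g, owned by the left side.
E' = π[e,v,f,a]((σ[g<=2](R) ⋈[g=h] S))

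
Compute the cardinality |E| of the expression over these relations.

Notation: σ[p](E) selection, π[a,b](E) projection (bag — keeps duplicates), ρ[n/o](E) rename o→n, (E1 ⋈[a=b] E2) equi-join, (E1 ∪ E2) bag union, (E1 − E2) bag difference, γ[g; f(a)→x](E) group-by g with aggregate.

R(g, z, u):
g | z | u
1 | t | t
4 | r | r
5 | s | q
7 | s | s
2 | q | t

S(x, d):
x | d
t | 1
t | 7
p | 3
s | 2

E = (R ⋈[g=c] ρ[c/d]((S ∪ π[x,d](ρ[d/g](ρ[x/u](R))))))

Subexpression sizes:
  R → 5
  S → 4
  R → 5
  ρ[x/u](R) → 5
  ρ[d/g](ρ[x/u](R)) → 5
  π[x,d](ρ[d/g](ρ[x/u](R))) → 5
  (S ∪ π[x,d](ρ[d/g](ρ[x/u](R)))) → 9
  ρ[c/d]((S ∪ π[x,d](ρ[d/g](ρ[x/u](R))))) → 9
  (R ⋈[g=c] ρ[c/d]((S ∪ π[x,d](ρ[d/g](ρ[x/u](R)))))) → 8

|E| = 8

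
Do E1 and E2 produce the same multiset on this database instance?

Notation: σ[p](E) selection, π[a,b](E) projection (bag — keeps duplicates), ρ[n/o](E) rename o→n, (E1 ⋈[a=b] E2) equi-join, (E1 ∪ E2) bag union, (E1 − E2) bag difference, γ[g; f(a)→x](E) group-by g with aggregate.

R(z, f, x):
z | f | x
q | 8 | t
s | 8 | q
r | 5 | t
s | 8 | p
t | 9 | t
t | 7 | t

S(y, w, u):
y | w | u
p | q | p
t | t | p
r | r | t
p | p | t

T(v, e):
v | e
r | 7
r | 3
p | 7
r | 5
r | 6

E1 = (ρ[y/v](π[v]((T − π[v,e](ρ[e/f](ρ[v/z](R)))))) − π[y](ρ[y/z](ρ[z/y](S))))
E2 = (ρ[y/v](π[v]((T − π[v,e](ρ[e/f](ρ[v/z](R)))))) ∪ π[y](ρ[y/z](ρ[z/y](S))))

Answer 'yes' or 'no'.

E1 subexpression sizes:
  T → 5
  R → 6
  ρ[v/z](R) → 6
  ρ[e/f](ρ[v/z](R)) → 6
  π[v,e](ρ[e/f](ρ[v/z](R))) → 6
  (T − π[v,e](ρ[e/f](ρ[v/z](R)))) → 4
  π[v]((T − π[v,e](ρ[e/f](ρ[v/z](R))))) → 4
  ρ[y/v](π[v]((T − π[v,e](ρ[e/f](ρ[v/z](R)))))) → 4
  S → 4
  ρ[z/y](S) → 4
  ρ[y/z](ρ[z/y](S)) → 4
  π[y](ρ[y/z](ρ[z/y](S))) → 4
  (ρ[y/v](π[v]((T − π[v,e](ρ[e/f](ρ[v/z](R)))))) − π[y](ρ[y/z](ρ[z/y](S)))) → 2
E2 subexpression sizes:
  T → 5
  R → 6
  ρ[v/z](R) → 6
  ρ[e/f](ρ[v/z](R)) → 6
  π[v,e](ρ[e/f](ρ[v/z](R))) → 6
  (T − π[v,e](ρ[e/f](ρ[v/z](R)))) → 4
  π[v]((T − π[v,e](ρ[e/f](ρ[v/z](R))))) → 4
  ρ[y/v](π[v]((T − π[v,e](ρ[e/f](ρ[v/z](R)))))) → 4
  S → 4
  ρ[z/y](S) → 4
  ρ[y/z](ρ[z/y](S)) → 4
  π[y](ρ[y/z](ρ[z/y](S))) → 4
  (ρ[y/v](π[v]((T − π[v,e](ρ[e/f](ρ[v/z](R)))))) ∪ π[y](ρ[y/z](ρ[z/y](S)))) → 8

E1 result:
y
r
r
E2 result:
y
p
p
p
r
r
r
r
t
Witness: ('p',) appears 0× in E1 but 3× in E2.

no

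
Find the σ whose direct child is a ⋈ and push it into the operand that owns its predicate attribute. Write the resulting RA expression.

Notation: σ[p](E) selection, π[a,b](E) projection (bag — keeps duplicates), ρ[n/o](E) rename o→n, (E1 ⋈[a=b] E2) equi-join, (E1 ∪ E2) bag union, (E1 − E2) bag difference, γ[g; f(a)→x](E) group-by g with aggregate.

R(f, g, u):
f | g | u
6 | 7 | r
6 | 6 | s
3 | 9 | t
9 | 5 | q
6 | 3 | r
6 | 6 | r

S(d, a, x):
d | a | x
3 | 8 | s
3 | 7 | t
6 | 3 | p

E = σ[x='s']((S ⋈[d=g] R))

σ filters on x, owned by the left side.
E' = (σ[x='s'](S) ⋈[d=g] R)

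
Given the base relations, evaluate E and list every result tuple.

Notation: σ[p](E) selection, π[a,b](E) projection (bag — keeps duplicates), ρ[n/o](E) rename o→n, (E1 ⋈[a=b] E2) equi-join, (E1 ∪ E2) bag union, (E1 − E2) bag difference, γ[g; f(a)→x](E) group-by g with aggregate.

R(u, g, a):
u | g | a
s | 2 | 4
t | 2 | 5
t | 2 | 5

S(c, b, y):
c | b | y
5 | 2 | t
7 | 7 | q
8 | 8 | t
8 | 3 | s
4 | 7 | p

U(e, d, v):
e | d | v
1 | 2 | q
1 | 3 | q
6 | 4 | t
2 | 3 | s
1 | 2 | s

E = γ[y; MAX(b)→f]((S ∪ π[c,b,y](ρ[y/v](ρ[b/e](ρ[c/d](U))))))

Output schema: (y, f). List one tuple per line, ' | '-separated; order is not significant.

Row counts bottom-up:
  S → 5
  U → 5
  ρ[c/d](U) → 5
  ρ[b/e](ρ[c/d](U)) → 5
  ρ[y/v](ρ[b/e](ρ[c/d](U))) → 5
  π[c,b,y](ρ[y/v](ρ[b/e](ρ[c/d](U)))) → 5
  (S ∪ π[c,b,y](ρ[y/v](ρ[b/e](ρ[c/d](U))))) → 10
  γ[y; MAX(b)→f]((S ∪ π[c,b,y](ρ[y/v](ρ[b/e](ρ[c/d](U)))))) → 4

== RESULT ==
y | f
p | 7
q | 7
s | 3
t | 8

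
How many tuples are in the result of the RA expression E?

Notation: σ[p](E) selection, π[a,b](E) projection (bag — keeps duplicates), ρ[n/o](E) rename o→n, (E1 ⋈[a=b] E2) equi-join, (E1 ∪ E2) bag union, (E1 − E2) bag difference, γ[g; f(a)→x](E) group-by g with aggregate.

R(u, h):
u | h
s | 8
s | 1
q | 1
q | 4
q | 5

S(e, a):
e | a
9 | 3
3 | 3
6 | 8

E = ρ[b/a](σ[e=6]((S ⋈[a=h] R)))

Subexpression sizes:
  S → 3
  R → 5
  (S ⋈[a=h] R) → 1
  σ[e=6]((S ⋈[a=h] R)) → 1
  ρ[b/a](σ[e=6]((S ⋈[a=h] R))) → 1

|E| = 1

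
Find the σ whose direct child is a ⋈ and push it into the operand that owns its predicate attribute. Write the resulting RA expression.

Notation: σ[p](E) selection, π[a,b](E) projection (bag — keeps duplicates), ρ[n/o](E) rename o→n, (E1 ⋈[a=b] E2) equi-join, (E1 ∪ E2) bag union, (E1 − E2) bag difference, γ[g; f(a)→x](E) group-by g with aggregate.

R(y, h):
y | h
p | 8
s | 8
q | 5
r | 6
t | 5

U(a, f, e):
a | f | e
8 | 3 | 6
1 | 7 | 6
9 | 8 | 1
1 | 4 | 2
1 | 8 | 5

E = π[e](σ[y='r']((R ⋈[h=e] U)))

σ filters on y, owned by the left side.
E' = π[e]((σ[y='r'](R) ⋈[h=e] U))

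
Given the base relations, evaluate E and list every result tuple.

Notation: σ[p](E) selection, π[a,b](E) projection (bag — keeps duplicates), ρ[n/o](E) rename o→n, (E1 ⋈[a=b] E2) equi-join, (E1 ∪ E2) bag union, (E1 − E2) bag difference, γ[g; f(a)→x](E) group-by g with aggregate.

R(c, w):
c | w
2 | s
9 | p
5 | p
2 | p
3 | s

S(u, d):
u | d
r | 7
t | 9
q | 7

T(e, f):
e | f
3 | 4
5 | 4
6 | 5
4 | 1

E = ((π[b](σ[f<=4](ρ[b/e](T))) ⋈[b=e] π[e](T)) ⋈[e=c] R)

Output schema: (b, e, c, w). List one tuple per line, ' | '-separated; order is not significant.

Stepwise |·|:
  T → 4
  ρ[b/e](T) → 4
  σ[f<=4](ρ[b/e](T)) → 3
  π[b](σ[f<=4](ρ[b/e](T))) → 3
  T → 4
  π[e](T) → 4
  (π[b](σ[f<=4](ρ[b/e](T))) ⋈[b=e] π[e](T)) → 3
  R → 5
  ((π[b](σ[f<=4](ρ[b/e](T))) ⋈[b=e] π[e](T)) ⋈[e=c] R) → 2

== RESULT ==
b | e | c | w
3 | 3 | 3 | s
5 | 5 | 5 | p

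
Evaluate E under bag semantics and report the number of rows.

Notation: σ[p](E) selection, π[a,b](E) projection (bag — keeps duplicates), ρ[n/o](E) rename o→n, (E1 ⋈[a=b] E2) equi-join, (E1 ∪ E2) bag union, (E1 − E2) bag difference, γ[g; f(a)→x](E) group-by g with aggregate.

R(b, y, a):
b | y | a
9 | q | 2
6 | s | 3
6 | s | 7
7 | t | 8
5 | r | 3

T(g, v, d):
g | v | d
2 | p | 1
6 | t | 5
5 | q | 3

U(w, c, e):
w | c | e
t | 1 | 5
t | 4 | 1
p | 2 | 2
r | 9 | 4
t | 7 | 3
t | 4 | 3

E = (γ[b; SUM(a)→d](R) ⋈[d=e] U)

Stepwise |·|:
  R → 5
  γ[b; SUM(a)→d](R) → 4
  U → 6
  (γ[b; SUM(a)→d](R) ⋈[d=e] U) → 3

|E| = 3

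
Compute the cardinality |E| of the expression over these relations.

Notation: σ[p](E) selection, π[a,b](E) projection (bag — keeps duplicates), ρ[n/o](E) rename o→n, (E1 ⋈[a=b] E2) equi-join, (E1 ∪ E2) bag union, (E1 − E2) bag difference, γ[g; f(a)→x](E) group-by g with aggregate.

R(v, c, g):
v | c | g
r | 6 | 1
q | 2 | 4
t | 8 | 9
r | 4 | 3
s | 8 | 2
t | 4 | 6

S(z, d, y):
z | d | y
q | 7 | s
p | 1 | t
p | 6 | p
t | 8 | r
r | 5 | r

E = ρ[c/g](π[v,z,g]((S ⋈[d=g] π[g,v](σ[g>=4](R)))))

Per-node cardinality:
  S → 5
  R → 6
  σ[g>=4](R) → 3
  π[g,v](σ[g>=4](R)) → 3
  (S ⋈[d=g] π[g,v](σ[g>=4](R))) → 1
  π[v,z,g]((S ⋈[d=g] π[g,v](σ[g>=4](R)))) → 1
  ρ[c/g](π[v,z,g]((S ⋈[d=g] π[g,v](σ[g>=4](R))))) → 1

|E| = 1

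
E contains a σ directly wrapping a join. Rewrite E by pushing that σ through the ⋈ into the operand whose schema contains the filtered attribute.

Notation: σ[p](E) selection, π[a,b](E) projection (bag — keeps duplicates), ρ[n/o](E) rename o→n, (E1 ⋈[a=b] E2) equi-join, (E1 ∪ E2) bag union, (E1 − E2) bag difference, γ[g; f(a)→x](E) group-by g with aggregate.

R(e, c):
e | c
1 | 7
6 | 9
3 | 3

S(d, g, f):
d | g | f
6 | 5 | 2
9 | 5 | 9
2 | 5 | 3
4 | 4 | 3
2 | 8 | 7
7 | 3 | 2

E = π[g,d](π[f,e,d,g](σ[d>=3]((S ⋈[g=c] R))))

σ filters on d, owned by the left side.
E' = π[g,d](π[f,e,d,g]((σ[d>=3](S) ⋈[g=c] R)))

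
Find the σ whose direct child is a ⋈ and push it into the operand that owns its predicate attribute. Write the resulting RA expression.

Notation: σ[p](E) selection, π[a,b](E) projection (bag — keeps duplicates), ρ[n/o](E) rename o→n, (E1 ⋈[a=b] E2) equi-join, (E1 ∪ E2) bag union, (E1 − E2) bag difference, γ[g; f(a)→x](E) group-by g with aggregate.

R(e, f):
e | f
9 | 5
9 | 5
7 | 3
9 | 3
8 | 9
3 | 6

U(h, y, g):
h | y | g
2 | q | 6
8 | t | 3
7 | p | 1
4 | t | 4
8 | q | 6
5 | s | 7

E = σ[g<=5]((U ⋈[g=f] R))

σ filters on g, owned by the left side.
E' = (σ[g<=5](U) ⋈[g=f] R)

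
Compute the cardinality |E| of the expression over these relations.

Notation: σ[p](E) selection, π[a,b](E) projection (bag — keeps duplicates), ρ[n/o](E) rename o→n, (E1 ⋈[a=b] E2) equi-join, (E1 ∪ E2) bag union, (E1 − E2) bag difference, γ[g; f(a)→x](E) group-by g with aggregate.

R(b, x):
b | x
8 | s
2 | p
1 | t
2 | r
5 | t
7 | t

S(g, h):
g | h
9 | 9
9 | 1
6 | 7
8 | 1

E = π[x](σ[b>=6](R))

Stepwise |·|:
  R → 6
  σ[b>=6](R) → 2
  π[x](σ[b>=6](R)) → 2

|E| = 2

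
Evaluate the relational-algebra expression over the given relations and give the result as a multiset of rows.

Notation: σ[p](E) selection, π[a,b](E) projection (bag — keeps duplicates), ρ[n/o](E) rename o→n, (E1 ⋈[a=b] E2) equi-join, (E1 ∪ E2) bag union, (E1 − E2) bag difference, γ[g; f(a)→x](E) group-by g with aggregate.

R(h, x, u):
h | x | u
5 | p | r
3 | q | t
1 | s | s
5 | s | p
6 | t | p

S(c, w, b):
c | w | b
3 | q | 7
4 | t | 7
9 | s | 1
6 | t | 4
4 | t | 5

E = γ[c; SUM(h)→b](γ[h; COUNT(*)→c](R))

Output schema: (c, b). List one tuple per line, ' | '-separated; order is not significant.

Row counts bottom-up:
  R → 5
  γ[h; COUNT(*)→c](R) → 4
  γ[c; SUM(h)→b](γ[h; COUNT(*)→c](R)) → 2

== RESULT ==
c | b
1 | 10
2 | 5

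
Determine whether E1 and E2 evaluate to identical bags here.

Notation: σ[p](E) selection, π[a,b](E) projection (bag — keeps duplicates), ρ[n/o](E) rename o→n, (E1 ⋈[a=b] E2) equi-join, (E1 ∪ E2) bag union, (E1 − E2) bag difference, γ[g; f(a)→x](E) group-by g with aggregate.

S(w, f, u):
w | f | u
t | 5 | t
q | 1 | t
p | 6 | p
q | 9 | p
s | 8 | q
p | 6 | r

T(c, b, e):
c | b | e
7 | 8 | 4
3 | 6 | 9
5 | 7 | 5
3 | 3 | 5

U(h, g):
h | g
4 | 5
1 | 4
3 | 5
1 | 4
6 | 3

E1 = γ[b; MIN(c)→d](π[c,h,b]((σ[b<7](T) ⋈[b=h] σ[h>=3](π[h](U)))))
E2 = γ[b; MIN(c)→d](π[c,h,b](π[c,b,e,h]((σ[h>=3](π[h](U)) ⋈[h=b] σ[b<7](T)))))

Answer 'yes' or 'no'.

E1 stepwise |·|:
  T → 4
  σ[b<7](T) → 2
  U → 5
  π[h](U) → 5
  σ[h>=3](π[h](U)) → 3
  (σ[b<7](T) ⋈[b=h] σ[h>=3](π[h](U))) → 2
  π[c,h,b]((σ[b<7](T) ⋈[b=h] σ[h>=3](π[h](U)))) → 2
  γ[b; MIN(c)→d](π[c,h,b]((σ[b<7](T) ⋈[b=h] σ[h>=3](π[h](U))))) → 2
E2 stepwise |·|:
  U → 5
  π[h](U) → 5
  σ[h>=3](π[h](U)) → 3
  T → 4
  σ[b<7](T) → 2
  (σ[h>=3](π[h](U)) ⋈[h=b] σ[b<7](T)) → 2
  π[c,b,e,h]((σ[h>=3](π[h](U)) ⋈[h=b] σ[b<7](T))) → 2
  π[c,h,b](π[c,b,e,h]((σ[h>=3](π[h](U)) ⋈[h=b] σ[b<7](T)))) → 2
  γ[b; MIN(c)→d](π[c,h,b](π[c,b,e,h]((σ[h>=3](π[h](U)) ⋈[h=b] σ[b<7](T))))) → 2

E1 and E2 produce the same multiset:
b | d
3 | 3
6 | 3

yes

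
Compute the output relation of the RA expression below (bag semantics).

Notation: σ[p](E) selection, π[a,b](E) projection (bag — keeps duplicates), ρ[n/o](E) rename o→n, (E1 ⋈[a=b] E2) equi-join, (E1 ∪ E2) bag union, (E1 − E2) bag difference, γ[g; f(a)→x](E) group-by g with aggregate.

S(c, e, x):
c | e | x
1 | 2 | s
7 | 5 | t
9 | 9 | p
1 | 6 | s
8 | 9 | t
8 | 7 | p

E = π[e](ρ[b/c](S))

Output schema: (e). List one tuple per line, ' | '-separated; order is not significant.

Per-node cardinality:
  S → 6
  ρ[b/c](S) → 6
  π[e](ρ[b/c](S)) → 6

== RESULT ==
e
2
5
6
7
9
9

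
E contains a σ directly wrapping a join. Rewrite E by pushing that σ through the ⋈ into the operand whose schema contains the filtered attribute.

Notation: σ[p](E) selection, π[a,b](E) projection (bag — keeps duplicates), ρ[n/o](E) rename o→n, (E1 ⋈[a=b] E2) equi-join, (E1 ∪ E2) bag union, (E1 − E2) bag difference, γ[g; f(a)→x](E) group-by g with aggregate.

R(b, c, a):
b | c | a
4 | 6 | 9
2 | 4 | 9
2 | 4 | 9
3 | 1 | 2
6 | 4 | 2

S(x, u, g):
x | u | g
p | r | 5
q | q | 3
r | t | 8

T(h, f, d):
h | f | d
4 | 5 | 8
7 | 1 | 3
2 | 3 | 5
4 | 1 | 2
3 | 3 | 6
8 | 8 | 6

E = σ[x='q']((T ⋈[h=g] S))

σ filters on x, owned by the right side.
E' = (T ⋈[h=g] σ[x='q'](S))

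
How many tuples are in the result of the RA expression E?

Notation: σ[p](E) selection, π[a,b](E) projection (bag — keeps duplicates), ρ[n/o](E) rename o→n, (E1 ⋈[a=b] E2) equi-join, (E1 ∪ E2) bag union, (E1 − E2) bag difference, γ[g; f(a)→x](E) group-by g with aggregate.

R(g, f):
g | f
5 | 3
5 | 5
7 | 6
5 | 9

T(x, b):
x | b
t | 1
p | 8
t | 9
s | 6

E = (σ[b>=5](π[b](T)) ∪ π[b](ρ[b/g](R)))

Row counts bottom-up:
  T → 4
  π[b](T) → 4
  σ[b>=5](π[b](T)) → 3
  R → 4
  ρ[b/g](R) → 4
  π[b](ρ[b/g](R)) → 4
  (σ[b>=5](π[b](T)) ∪ π[b](ρ[b/g](R))) → 7

|E| = 7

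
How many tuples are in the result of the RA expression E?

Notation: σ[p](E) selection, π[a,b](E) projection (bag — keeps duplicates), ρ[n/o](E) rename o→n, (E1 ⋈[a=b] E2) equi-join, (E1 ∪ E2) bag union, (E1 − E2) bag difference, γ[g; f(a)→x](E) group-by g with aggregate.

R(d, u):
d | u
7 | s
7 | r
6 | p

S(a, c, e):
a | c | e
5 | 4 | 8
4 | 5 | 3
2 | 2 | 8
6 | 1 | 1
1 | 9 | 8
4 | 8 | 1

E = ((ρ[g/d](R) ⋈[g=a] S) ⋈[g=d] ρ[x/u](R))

Stepwise |·|:
  R → 3
  ρ[g/d](R) → 3
  S → 6
  (ρ[g/d](R) ⋈[g=a] S) → 1
  R → 3
  ρ[x/u](R) → 3
  ((ρ[g/d](R) ⋈[g=a] S) ⋈[g=d] ρ[x/u](R)) → 1

|E| = 1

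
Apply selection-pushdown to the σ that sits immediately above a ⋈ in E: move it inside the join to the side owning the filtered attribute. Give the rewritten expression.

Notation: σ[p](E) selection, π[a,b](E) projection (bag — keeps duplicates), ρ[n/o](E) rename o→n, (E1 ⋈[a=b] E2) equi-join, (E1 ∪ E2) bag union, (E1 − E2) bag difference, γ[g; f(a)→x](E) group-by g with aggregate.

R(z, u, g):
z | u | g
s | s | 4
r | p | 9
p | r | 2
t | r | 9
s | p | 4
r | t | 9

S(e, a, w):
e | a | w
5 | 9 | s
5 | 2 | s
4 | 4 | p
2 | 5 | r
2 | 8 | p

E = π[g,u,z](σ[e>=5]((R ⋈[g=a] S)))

σ filters on e, owned by the right side.
E' = π[g,u,z]((R ⋈[g=a] σ[e>=5](S)))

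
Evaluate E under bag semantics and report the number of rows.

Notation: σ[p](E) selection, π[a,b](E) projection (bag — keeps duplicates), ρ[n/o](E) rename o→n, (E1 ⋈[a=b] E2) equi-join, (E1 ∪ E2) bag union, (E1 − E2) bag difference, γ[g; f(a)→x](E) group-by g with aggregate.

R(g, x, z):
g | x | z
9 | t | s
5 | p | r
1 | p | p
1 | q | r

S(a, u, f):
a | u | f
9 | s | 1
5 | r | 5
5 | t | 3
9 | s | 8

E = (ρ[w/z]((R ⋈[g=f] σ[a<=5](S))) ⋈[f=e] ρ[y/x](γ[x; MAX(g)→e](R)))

Subexpression sizes:
  R → 4
  S → 4
  σ[a<=5](S) → 2
  (R ⋈[g=f] σ[a<=5](S)) → 1
  ρ[w/z]((R ⋈[g=f] σ[a<=5](S))) → 1
  R → 4
  γ[x; MAX(g)→e](R) → 3
  ρ[y/x](γ[x; MAX(g)→e](R)) → 3
  (ρ[w/z]((R ⋈[g=f] σ[a<=5](S))) ⋈[f=e] ρ[y/x](γ[x; MAX(g)→e](R))) → 1

|E| = 1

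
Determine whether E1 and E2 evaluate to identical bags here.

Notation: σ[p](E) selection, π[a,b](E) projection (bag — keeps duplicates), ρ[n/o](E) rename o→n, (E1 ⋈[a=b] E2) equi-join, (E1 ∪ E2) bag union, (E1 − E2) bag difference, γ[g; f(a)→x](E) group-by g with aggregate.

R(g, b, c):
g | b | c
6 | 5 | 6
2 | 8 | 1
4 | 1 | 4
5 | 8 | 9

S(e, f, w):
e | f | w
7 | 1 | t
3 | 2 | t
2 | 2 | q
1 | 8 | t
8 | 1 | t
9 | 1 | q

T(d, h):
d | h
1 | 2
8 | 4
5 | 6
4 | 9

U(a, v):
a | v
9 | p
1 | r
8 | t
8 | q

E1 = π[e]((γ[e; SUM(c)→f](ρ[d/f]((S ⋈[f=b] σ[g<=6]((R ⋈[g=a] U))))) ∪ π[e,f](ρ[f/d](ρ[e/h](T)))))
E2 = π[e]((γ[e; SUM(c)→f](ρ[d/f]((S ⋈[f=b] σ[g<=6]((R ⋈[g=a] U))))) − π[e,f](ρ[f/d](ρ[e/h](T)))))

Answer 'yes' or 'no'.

E1 subexpression sizes:
  S → 6
  R → 4
  U → 4
  (R ⋈[g=a] U) → 0
  σ[g<=6]((R ⋈[g=a] U)) → 0
  (S ⋈[f=b] σ[g<=6]((R ⋈[g=a] U))) → 0
  ρ[d/f]((S ⋈[f=b] σ[g<=6]((R ⋈[g=a] U)))) → 0
  γ[e; SUM(c)→f](ρ[d/f]((S ⋈[f=b] σ[g<=6]((R ⋈[g=a] U))))) → 0
  T → 4
  ρ[e/h](T) → 4
  ρ[f/d](ρ[e/h](T)) → 4
  π[e,f](ρ[f/d](ρ[e/h](T))) → 4
  (γ[e; SUM(c)→f](ρ[d/f]((S ⋈[f=b] σ[g<=6]((R ⋈[g=a] U))))) ∪ π[e,f](ρ[f/d](ρ[e/h](T)))) → 4
  π[e]((γ[e; SUM(c)→f](ρ[d/f]((S ⋈[f=b] σ[g<=6]((R ⋈[g=a] U))))) ∪ π[e,f](ρ[f/d](ρ[e/h](T))))) → 4
E2 subexpression sizes:
  S → 6
  R → 4
  U → 4
  (R ⋈[g=a] U) → 0
  σ[g<=6]((R ⋈[g=a] U)) → 0
  (S ⋈[f=b] σ[g<=6]((R ⋈[g=a] U))) → 0
  ρ[d/f]((S ⋈[f=b] σ[g<=6]((R ⋈[g=a] U)))) → 0
  γ[e; SUM(c)→f](ρ[d/f]((S ⋈[f=b] σ[g<=6]((R ⋈[g=a] U))))) → 0
  T → 4
  ρ[e/h](T) → 4
  ρ[f/d](ρ[e/h](T)) → 4
  π[e,f](ρ[f/d](ρ[e/h](T))) → 4
  (γ[e; SUM(c)→f](ρ[d/f]((S ⋈[f=b] σ[g<=6]((R ⋈[g=a] U))))) − π[e,f](ρ[f/d](ρ[e/h](T)))) → 0
  π[e]((γ[e; SUM(c)→f](ρ[d/f]((S ⋈[f=b] σ[g<=6]((R ⋈[g=a] U))))) − π[e,f](ρ[f/d](ρ[e/h](T))))) → 0

E1 result:
e
2
4
6
9
E2 result:
e
(0 rows)
Witness: (6,) appears 1× in E1 but 0× in E2.

no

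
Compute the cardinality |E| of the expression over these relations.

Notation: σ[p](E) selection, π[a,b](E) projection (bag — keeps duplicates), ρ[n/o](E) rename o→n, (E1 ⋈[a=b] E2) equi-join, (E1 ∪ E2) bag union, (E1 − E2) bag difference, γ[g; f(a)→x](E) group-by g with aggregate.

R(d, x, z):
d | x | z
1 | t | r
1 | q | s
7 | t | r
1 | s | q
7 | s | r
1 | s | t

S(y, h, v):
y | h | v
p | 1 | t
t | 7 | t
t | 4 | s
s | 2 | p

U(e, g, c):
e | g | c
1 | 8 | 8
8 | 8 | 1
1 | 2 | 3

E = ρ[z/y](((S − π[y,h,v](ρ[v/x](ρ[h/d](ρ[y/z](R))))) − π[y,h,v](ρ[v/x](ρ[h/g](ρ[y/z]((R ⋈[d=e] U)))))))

Row counts bottom-up:
  S → 4
  R → 6
  ρ[y/z](R) → 6
  ρ[h/d](ρ[y/z](R)) → 6
  ρ[v/x](ρ[h/d](ρ[y/z](R))) → 6
  π[y,h,v](ρ[v/x](ρ[h/d](ρ[y/z](R)))) → 6
  (S − π[y,h,v](ρ[v/x](ρ[h/d](ρ[y/z](R))))) → 4
  R → 6
  U → 3
  (R ⋈[d=e] U) → 8
  ρ[y/z]((R ⋈[d=e] U)) → 8
  ρ[h/g](ρ[y/z]((R ⋈[d=e] U))) → 8
  ρ[v/x](ρ[h/g](ρ[y/z]((R ⋈[d=e] U)))) → 8
  π[y,h,v](ρ[v/x](ρ[h/g](ρ[y/z]((R ⋈[d=e] U))))) → 8
  ((S − π[y,h,v](ρ[v/x](ρ[h/d](ρ[y/z](R))))) − π[y,h,v](ρ[v/x](ρ[h/g](ρ[y/z]((R ⋈[d=e] U)))))) → 4
  ρ[z/y](((S − π[y,h,v](ρ[v/x](ρ[h/d](ρ[y/z](R))))) − π[y,h,v](ρ[v/x](ρ[h/g](ρ[y/z]((R ⋈[d=e] U))))))) → 4

|E| = 4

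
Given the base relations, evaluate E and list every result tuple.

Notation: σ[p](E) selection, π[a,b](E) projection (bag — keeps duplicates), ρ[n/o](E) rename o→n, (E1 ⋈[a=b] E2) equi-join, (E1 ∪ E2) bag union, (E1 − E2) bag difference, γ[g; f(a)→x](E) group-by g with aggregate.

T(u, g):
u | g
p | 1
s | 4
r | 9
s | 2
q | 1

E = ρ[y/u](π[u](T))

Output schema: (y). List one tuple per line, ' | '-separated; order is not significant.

Row counts bottom-up:
  T → 5
  π[u](T) → 5
  ρ[y/u](π[u](T)) → 5

== RESULT ==
y
p
q
r
s
s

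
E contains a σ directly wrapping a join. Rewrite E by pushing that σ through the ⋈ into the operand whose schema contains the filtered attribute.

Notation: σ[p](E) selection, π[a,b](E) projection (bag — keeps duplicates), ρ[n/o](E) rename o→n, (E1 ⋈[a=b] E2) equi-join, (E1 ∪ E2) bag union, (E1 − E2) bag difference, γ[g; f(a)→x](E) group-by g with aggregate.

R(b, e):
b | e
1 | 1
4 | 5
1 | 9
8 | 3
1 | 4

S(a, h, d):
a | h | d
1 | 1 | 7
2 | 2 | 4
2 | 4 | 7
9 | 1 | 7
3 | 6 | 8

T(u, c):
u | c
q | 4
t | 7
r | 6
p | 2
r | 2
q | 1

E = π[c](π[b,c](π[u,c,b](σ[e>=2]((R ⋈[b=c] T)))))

σ filters on e, owned by the left side.
E' = π[c](π[b,c](π[u,c,b]((σ[e>=2](R) ⋈[b=c] T))))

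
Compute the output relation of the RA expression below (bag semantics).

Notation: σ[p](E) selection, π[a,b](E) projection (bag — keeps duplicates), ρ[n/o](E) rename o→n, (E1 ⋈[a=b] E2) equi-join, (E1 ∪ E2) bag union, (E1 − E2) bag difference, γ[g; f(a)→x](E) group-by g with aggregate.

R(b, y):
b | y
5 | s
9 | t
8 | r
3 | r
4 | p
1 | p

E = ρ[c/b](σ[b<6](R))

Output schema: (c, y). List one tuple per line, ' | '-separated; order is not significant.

Stepwise |·|:
  R → 6
  σ[b<6](R) → 4
  ρ[c/b](σ[b<6](R)) → 4

== RESULT ==
c | y
1 | p
3 | r
4 | p
5 | s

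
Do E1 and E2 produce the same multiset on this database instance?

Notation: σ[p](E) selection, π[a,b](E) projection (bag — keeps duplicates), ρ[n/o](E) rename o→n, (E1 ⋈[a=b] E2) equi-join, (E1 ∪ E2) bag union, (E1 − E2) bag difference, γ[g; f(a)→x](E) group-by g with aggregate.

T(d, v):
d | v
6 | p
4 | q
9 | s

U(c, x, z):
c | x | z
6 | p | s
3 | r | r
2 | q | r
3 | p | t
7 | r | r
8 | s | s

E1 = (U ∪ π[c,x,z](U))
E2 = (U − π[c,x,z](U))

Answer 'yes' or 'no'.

E1 per-node cardinality:
  U → 6
  U → 6
  π[c,x,z](U) → 6
  (U ∪ π[c,x,z](U)) → 12
E2 per-node cardinality:
  U → 6
  U → 6
  π[c,x,z](U) → 6
  (U − π[c,x,z](U)) → 0

E1 result:
c | x | z
2 | q | r
2 | q | r
3 | p | t
3 | p | t
3 | r | r
3 | r | r
6 | p | s
6 | p | s
7 | r | r
7 | r | r
8 | s | s
8 | s | s
E2 result:
c | x | z
(0 rows)
Witness: (3, 'p', 't') appears 2× in E1 but 0× in E2.

no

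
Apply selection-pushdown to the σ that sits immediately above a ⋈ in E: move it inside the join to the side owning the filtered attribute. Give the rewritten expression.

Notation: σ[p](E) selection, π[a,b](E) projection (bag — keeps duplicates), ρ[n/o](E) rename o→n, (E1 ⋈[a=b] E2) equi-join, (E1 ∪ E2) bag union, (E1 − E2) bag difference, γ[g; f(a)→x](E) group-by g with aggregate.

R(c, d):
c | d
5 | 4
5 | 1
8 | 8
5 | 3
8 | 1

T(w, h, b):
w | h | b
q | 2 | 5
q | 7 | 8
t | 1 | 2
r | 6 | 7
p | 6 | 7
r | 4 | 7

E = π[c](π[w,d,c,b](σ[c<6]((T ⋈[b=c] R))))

σ filters on c, owned by the right side.
E' = π[c](π[w,d,c,b]((T ⋈[b=c] σ[c<6](R))))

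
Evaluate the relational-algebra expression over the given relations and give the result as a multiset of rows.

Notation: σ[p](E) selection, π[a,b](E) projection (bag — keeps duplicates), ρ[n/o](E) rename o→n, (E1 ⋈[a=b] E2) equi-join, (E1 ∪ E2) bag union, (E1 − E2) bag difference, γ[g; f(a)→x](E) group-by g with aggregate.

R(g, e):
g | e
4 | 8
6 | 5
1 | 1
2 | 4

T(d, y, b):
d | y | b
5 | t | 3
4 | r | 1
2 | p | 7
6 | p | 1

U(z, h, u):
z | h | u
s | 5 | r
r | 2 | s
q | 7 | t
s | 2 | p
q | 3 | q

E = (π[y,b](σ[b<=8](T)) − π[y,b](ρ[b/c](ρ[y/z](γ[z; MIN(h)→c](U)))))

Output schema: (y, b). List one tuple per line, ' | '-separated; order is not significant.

Per-node cardinality:
  T → 4
  σ[b<=8](T) → 4
  π[y,b](σ[b<=8](T)) → 4
  U → 5
  γ[z; MIN(h)→c](U) → 3
  ρ[y/z](γ[z; MIN(h)→c](U)) → 3
  ρ[b/c](ρ[y/z](γ[z; MIN(h)→c](U))) → 3
  π[y,b](ρ[b/c](ρ[y/z](γ[z; MIN(h)→c](U)))) → 3
  (π[y,b](σ[b<=8](T)) − π[y,b](ρ[b/c](ρ[y/z](γ[z; MIN(h)→c](U))))) → 4

== RESULT ==
y | b
p | 1
p | 7
r | 1
t | 3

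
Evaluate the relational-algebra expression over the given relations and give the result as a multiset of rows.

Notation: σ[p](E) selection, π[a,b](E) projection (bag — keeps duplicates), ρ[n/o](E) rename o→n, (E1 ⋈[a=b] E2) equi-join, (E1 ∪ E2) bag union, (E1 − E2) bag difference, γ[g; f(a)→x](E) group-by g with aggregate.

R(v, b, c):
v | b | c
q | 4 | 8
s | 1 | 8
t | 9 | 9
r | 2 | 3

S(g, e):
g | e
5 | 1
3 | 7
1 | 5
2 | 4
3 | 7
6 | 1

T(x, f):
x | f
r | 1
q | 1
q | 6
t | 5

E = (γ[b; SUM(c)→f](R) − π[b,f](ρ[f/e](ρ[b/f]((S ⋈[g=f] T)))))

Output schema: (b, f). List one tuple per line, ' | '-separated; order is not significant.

Per-node cardinality:
  R → 4
  γ[b; SUM(c)→f](R) → 4
  S → 6
  T → 4
  (S ⋈[g=f] T) → 4
  ρ[b/f]((S ⋈[g=f] T)) → 4
  ρ[f/e](ρ[b/f]((S ⋈[g=f] T))) → 4
  π[b,f](ρ[f/e](ρ[b/f]((S ⋈[g=f] T)))) → 4
  (γ[b; SUM(c)→f](R) − π[b,f](ρ[f/e](ρ[b/f]((S ⋈[g=f] T))))) → 4

== RESULT ==
b | f
1 | 8
2 | 3
4 | 8
9 | 9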